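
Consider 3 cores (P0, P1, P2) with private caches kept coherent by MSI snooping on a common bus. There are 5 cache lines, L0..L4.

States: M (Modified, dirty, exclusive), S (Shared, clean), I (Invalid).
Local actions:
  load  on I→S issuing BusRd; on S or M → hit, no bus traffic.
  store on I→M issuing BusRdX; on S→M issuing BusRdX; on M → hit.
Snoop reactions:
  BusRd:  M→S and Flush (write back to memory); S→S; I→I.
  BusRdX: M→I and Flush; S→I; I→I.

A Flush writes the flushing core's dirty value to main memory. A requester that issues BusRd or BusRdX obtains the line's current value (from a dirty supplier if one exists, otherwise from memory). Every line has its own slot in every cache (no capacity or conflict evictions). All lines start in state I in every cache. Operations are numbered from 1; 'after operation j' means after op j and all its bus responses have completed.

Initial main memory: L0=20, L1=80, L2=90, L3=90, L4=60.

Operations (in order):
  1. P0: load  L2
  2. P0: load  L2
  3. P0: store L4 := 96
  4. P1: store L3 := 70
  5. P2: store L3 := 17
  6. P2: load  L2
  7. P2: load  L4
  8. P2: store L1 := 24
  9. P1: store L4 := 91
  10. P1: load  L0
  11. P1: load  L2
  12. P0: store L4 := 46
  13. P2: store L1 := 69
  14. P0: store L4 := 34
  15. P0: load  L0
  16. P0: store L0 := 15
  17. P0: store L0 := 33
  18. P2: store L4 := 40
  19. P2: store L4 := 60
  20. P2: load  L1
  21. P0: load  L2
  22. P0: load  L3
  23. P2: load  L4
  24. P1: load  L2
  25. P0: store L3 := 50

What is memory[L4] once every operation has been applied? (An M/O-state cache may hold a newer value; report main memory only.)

memory[L4] = 34

[1] P0: load  L2 | P0:S(90), P1:I, P2:I | bus: BusRd
[2] P0: load  L2 | P0:S(90), P1:I, P2:I | bus: none
[3] P0: store L4 := 96 | P0:M(96), P1:I, P2:I | bus: BusRdX
[4] P1: store L3 := 70 | P0:I, P1:M(70), P2:I | bus: BusRdX
[5] P2: store L3 := 17 | P0:I, P1:I, P2:M(17) | bus: BusRdX,Flush
[6] P2: load  L2 | P0:S(90), P1:I, P2:S(90) | bus: BusRd
[7] P2: load  L4 | P0:S(96), P1:I, P2:S(96) | bus: BusRd,Flush
[8] P2: store L1 := 24 | P0:I, P1:I, P2:M(24) | bus: BusRdX
[9] P1: store L4 := 91 | P0:I, P1:M(91), P2:I | bus: BusRdX
[10] P1: load  L0 | P0:I, P1:S(20), P2:I | bus: BusRd
[11] P1: load  L2 | P0:S(90), P1:S(90), P2:S(90) | bus: BusRd
[12] P0: store L4 := 46 | P0:M(46), P1:I, P2:I | bus: BusRdX,Flush
[13] P2: store L1 := 69 | P0:I, P1:I, P2:M(69) | bus: none
[14] P0: store L4 := 34 | P0:M(34), P1:I, P2:I | bus: none
[15] P0: load  L0 | P0:S(20), P1:S(20), P2:I | bus: BusRd
[16] P0: store L0 := 15 | P0:M(15), P1:I, P2:I | bus: BusRdX
[17] P0: store L0 := 33 | P0:M(33), P1:I, P2:I | bus: none
[18] P2: store L4 := 40 | P0:I, P1:I, P2:M(40) | bus: BusRdX,Flush
[19] P2: store L4 := 60 | P0:I, P1:I, P2:M(60) | bus: none
[20] P2: load  L1 | P0:I, P1:I, P2:M(69) | bus: none
[21] P0: load  L2 | P0:S(90), P1:S(90), P2:S(90) | bus: none
[22] P0: load  L3 | P0:S(17), P1:I, P2:S(17) | bus: BusRd,Flush
[23] P2: load  L4 | P0:I, P1:I, P2:M(60) | bus: none
[24] P1: load  L2 | P0:S(90), P1:S(90), P2:S(90) | bus: none
[25] P0: store L3 := 50 | P0:M(50), P1:I, P2:I | bus: BusRdX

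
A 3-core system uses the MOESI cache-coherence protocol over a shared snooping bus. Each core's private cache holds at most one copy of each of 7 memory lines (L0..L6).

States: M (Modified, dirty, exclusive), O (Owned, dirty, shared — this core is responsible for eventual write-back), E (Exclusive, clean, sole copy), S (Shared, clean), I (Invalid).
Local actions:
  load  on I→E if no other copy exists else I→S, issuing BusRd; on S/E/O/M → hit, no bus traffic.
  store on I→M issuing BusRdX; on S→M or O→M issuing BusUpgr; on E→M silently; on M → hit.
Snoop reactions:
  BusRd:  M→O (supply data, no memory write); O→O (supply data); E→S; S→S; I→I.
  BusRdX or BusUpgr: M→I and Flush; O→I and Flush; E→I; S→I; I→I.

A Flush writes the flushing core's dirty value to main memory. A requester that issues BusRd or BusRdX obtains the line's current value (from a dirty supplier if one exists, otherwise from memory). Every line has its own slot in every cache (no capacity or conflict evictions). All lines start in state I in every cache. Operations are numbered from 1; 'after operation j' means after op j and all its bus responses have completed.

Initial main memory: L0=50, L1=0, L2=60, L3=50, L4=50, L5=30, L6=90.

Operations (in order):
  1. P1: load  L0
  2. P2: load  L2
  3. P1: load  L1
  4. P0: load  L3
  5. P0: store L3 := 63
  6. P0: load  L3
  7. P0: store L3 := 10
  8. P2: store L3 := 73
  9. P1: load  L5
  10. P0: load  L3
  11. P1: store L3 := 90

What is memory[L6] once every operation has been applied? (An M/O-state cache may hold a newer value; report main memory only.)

memory[L6] = 90

step 1: P1: load  L0  ⟶  IEI  (L0)  txn=BusRd  M[L0]=50
step 2: P2: load  L2  ⟶  IIE  (L2)  txn=BusRd  M[L2]=60
step 3: P1: load  L1  ⟶  IEI  (L1)  txn=BusRd  M[L1]=0
step 4: P0: load  L3  ⟶  EII  (L3)  txn=BusRd  M[L3]=50
step 5: P0: store L3 := 63  ⟶  MII  (L3)  txn=∅  M[L3]=50
step 6: P0: load  L3  ⟶  MII  (L3)  txn=∅  M[L3]=50
step 7: P0: store L3 := 10  ⟶  MII  (L3)  txn=∅  M[L3]=50
step 8: P2: store L3 := 73  ⟶  IIM  (L3)  txn=BusRdX+Flush  M[L3]=10
step 9: P1: load  L5  ⟶  IEI  (L5)  txn=BusRd  M[L5]=30
step 10: P0: load  L3  ⟶  SIO  (L3)  txn=BusRd  M[L3]=10
step 11: P1: store L3 := 90  ⟶  IMI  (L3)  txn=BusRdX+Flush  M[L3]=73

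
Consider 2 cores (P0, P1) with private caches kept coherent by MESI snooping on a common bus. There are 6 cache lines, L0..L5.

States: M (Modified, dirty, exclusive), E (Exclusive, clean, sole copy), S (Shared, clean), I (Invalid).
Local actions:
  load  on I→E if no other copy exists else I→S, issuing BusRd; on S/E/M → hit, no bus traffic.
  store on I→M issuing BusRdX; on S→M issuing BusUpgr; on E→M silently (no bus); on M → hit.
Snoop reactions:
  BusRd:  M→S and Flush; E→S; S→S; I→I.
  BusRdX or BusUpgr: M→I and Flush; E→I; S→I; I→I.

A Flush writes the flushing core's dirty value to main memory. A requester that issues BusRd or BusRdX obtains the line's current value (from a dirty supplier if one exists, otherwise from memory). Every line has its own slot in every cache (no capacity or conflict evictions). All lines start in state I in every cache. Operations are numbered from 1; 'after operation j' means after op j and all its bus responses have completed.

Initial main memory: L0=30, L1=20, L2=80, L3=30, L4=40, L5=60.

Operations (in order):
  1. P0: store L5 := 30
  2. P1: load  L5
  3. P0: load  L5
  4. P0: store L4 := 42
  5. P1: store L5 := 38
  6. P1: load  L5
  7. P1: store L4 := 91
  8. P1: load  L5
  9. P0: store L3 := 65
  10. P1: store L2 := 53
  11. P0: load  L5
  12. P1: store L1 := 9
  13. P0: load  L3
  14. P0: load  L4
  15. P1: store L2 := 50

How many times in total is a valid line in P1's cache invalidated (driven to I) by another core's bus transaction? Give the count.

  op1 P0: store L5 := 30 → M/I on L5; bus BusRdX; mem=60
  op2 P1: load  L5 → S/S on L5; bus BusRd Flush; mem=30
  op3 P0: load  L5 → S/S on L5; bus (none); mem=30
  op4 P0: store L4 := 42 → M/I on L4; bus BusRdX; mem=40
  op5 P1: store L5 := 38 → I/M on L5; bus BusUpgr; mem=30
  op6 P1: load  L5 → I/M on L5; bus (none); mem=30
  op7 P1: store L4 := 91 → I/M on L4; bus BusRdX Flush; mem=42
  op8 P1: load  L5 → I/M on L5; bus (none); mem=30
  op9 P0: store L3 := 65 → M/I on L3; bus BusRdX; mem=30
  op10 P1: store L2 := 53 → I/M on L2; bus BusRdX; mem=80
  op11 P0: load  L5 → S/S on L5; bus BusRd Flush; mem=38
  op12 P1: store L1 := 9 → I/M on L1; bus BusRdX; mem=20
  op13 P0: load  L3 → M/I on L3; bus (none); mem=30
  op14 P0: load  L4 → S/S on L4; bus BusRd Flush; mem=91
  op15 P1: store L2 := 50 → I/M on L2; bus (none); mem=80

invalidations = 0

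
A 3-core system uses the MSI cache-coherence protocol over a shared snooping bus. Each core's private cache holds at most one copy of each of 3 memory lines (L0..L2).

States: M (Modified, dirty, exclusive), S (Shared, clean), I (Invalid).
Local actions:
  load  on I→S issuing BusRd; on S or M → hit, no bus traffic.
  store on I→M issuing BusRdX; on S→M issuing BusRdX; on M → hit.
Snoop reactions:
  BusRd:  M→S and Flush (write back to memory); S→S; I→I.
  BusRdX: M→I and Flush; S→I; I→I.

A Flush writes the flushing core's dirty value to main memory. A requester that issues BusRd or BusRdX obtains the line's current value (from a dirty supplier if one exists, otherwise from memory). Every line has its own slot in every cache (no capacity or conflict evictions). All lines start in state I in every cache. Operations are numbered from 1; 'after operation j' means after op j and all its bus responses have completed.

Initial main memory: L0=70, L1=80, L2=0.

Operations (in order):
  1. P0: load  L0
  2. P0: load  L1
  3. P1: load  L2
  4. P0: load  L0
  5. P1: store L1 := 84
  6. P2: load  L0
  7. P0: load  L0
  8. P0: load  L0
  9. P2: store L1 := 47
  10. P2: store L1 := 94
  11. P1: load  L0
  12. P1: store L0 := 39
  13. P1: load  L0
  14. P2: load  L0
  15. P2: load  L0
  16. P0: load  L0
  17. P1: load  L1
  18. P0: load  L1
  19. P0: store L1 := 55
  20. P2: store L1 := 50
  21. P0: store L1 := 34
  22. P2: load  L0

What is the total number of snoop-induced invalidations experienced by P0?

invalidations = 3

step 1: P0: load  L0  ⟶  SII  (L0)  txn=BusRd  M[L0]=70
step 2: P0: load  L1  ⟶  SII  (L1)  txn=BusRd  M[L1]=80
step 3: P1: load  L2  ⟶  ISI  (L2)  txn=BusRd  M[L2]=0
step 4: P0: load  L0  ⟶  SII  (L0)  txn=∅  M[L0]=70
step 5: P1: store L1 := 84  ⟶  IMI  (L1)  txn=BusRdX  M[L1]=80
step 6: P2: load  L0  ⟶  SIS  (L0)  txn=BusRd  M[L0]=70
step 7: P0: load  L0  ⟶  SIS  (L0)  txn=∅  M[L0]=70
step 8: P0: load  L0  ⟶  SIS  (L0)  txn=∅  M[L0]=70
step 9: P2: store L1 := 47  ⟶  IIM  (L1)  txn=BusRdX+Flush  M[L1]=84
step 10: P2: store L1 := 94  ⟶  IIM  (L1)  txn=∅  M[L1]=84
step 11: P1: load  L0  ⟶  SSS  (L0)  txn=BusRd  M[L0]=70
step 12: P1: store L0 := 39  ⟶  IMI  (L0)  txn=BusRdX  M[L0]=70
step 13: P1: load  L0  ⟶  IMI  (L0)  txn=∅  M[L0]=70
step 14: P2: load  L0  ⟶  ISS  (L0)  txn=BusRd+Flush  M[L0]=39
step 15: P2: load  L0  ⟶  ISS  (L0)  txn=∅  M[L0]=39
step 16: P0: load  L0  ⟶  SSS  (L0)  txn=BusRd  M[L0]=39
step 17: P1: load  L1  ⟶  ISS  (L1)  txn=BusRd+Flush  M[L1]=94
step 18: P0: load  L1  ⟶  SSS  (L1)  txn=BusRd  M[L1]=94
step 19: P0: store L1 := 55  ⟶  MII  (L1)  txn=BusRdX  M[L1]=94
step 20: P2: store L1 := 50  ⟶  IIM  (L1)  txn=BusRdX+Flush  M[L1]=55
step 21: P0: store L1 := 34  ⟶  MII  (L1)  txn=BusRdX+Flush  M[L1]=50
step 22: P2: load  L0  ⟶  SSS  (L0)  txn=∅  M[L0]=39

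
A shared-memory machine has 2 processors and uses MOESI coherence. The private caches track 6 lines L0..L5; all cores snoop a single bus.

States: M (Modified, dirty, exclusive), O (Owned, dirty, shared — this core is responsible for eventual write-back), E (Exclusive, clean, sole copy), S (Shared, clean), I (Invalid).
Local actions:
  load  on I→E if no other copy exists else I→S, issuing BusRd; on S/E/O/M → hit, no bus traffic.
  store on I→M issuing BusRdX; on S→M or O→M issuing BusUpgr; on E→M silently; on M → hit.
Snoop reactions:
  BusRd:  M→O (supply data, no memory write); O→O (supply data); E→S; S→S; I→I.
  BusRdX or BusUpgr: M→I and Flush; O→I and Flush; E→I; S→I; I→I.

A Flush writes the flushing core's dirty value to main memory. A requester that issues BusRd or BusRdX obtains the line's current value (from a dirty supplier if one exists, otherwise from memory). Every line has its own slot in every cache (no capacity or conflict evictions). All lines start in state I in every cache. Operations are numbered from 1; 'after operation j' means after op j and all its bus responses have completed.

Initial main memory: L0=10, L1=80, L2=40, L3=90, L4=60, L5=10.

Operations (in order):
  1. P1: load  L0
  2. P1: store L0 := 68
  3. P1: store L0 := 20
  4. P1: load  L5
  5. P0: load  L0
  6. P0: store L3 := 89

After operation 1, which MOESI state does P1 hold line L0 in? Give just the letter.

state = E

[1] P1: load  L0 | P0:I, P1:E(10) | bus: BusRd
[2] P1: store L0 := 68 | P0:I, P1:M(68) | bus: none
[3] P1: store L0 := 20 | P0:I, P1:M(20) | bus: none
[4] P1: load  L5 | P0:I, P1:E(10) | bus: BusRd
[5] P0: load  L0 | P0:S(20), P1:O(20) | bus: BusRd
[6] P0: store L3 := 89 | P0:M(89), P1:I | bus: BusRdX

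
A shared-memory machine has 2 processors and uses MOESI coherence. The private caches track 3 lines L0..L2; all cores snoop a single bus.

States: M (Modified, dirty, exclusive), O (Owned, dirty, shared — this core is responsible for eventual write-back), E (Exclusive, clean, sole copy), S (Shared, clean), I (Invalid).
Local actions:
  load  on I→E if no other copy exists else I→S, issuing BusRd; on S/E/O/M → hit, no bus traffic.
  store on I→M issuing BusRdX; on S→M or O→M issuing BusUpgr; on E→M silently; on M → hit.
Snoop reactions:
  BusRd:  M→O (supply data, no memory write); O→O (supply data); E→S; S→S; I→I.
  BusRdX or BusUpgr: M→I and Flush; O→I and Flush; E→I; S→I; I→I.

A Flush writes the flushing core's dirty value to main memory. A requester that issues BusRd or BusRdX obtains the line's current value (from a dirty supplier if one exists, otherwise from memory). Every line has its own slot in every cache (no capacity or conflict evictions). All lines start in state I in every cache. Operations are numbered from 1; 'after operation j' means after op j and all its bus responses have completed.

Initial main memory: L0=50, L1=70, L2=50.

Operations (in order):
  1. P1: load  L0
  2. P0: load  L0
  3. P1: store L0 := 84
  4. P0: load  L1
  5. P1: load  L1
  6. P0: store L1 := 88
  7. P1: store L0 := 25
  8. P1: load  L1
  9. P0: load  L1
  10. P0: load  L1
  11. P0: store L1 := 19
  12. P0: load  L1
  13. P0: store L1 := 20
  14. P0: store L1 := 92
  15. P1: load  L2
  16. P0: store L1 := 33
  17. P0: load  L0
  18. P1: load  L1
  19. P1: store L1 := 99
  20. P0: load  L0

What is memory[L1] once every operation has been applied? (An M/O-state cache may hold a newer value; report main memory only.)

memory[L1] = 33

  op1 P1: load  L0 → I/E on L0; bus BusRd; mem=50
  op2 P0: load  L0 → S/S on L0; bus BusRd; mem=50
  op3 P1: store L0 := 84 → I/M on L0; bus BusUpgr; mem=50
  op4 P0: load  L1 → E/I on L1; bus BusRd; mem=70
  op5 P1: load  L1 → S/S on L1; bus BusRd; mem=70
  op6 P0: store L1 := 88 → M/I on L1; bus BusUpgr; mem=70
  op7 P1: store L0 := 25 → I/M on L0; bus (none); mem=50
  op8 P1: load  L1 → O/S on L1; bus BusRd; mem=70
  op9 P0: load  L1 → O/S on L1; bus (none); mem=70
  op10 P0: load  L1 → O/S on L1; bus (none); mem=70
  op11 P0: store L1 := 19 → M/I on L1; bus BusUpgr; mem=70
  op12 P0: load  L1 → M/I on L1; bus (none); mem=70
  op13 P0: store L1 := 20 → M/I on L1; bus (none); mem=70
  op14 P0: store L1 := 92 → M/I on L1; bus (none); mem=70
  op15 P1: load  L2 → I/E on L2; bus BusRd; mem=50
  op16 P0: store L1 := 33 → M/I on L1; bus (none); mem=70
  op17 P0: load  L0 → S/O on L0; bus BusRd; mem=50
  op18 P1: load  L1 → O/S on L1; bus BusRd; mem=70
  op19 P1: store L1 := 99 → I/M on L1; bus BusUpgr Flush; mem=33
  op20 P0: load  L0 → S/O on L0; bus (none); mem=50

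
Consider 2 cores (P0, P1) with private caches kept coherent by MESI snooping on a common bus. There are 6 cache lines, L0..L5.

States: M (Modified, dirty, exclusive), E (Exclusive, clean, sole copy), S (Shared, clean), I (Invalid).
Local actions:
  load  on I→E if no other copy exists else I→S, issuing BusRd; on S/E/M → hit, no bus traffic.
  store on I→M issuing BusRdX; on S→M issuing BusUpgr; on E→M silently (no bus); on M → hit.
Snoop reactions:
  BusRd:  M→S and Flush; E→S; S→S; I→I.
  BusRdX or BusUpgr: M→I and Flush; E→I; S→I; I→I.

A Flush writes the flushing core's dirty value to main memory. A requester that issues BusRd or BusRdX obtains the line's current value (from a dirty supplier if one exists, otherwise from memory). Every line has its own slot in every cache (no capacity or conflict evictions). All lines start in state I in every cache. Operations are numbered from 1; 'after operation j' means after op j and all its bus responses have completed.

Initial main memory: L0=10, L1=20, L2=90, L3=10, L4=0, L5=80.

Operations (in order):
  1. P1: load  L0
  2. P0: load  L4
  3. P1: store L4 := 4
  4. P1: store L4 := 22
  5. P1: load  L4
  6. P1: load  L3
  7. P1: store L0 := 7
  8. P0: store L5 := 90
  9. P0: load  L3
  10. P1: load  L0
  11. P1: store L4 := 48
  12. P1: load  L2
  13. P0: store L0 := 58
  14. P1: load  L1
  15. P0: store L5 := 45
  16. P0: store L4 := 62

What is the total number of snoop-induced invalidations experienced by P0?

invalidations = 1

[1] P1: load  L0 | P0:I, P1:E(10) | bus: BusRd
[2] P0: load  L4 | P0:E(0), P1:I | bus: BusRd
[3] P1: store L4 := 4 | P0:I, P1:M(4) | bus: BusRdX
[4] P1: store L4 := 22 | P0:I, P1:M(22) | bus: none
[5] P1: load  L4 | P0:I, P1:M(22) | bus: none
[6] P1: load  L3 | P0:I, P1:E(10) | bus: BusRd
[7] P1: store L0 := 7 | P0:I, P1:M(7) | bus: none
[8] P0: store L5 := 90 | P0:M(90), P1:I | bus: BusRdX
[9] P0: load  L3 | P0:S(10), P1:S(10) | bus: BusRd
[10] P1: load  L0 | P0:I, P1:M(7) | bus: none
[11] P1: store L4 := 48 | P0:I, P1:M(48) | bus: none
[12] P1: load  L2 | P0:I, P1:E(90) | bus: BusRd
[13] P0: store L0 := 58 | P0:M(58), P1:I | bus: BusRdX,Flush
[14] P1: load  L1 | P0:I, P1:E(20) | bus: BusRd
[15] P0: store L5 := 45 | P0:M(45), P1:I | bus: none
[16] P0: store L4 := 62 | P0:M(62), P1:I | bus: BusRdX,Flush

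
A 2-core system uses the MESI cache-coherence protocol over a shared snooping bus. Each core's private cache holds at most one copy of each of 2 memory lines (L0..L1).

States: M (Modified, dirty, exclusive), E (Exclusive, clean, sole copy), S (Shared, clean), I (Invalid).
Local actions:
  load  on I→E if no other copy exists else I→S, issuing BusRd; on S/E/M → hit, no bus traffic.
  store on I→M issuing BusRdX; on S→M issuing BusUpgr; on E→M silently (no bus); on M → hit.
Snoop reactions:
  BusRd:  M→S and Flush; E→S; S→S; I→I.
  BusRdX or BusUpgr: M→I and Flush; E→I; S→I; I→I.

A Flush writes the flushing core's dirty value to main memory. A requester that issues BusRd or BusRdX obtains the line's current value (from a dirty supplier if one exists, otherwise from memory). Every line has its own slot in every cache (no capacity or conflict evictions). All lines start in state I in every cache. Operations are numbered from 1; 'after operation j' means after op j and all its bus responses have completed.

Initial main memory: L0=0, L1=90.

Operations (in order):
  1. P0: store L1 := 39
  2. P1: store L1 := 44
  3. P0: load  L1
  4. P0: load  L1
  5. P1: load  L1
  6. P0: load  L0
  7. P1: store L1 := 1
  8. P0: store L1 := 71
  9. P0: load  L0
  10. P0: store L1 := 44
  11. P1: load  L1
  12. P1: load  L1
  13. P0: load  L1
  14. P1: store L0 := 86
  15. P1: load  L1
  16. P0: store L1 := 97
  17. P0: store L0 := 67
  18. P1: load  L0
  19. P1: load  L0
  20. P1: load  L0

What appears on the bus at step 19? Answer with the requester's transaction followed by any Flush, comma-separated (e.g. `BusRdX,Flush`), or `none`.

[1] P0: store L1 := 39 | P0:M(39), P1:I | bus: BusRdX
[2] P1: store L1 := 44 | P0:I, P1:M(44) | bus: BusRdX,Flush
[3] P0: load  L1 | P0:S(44), P1:S(44) | bus: BusRd,Flush
[4] P0: load  L1 | P0:S(44), P1:S(44) | bus: none
[5] P1: load  L1 | P0:S(44), P1:S(44) | bus: none
[6] P0: load  L0 | P0:E(0), P1:I | bus: BusRd
[7] P1: store L1 := 1 | P0:I, P1:M(1) | bus: BusUpgr
[8] P0: store L1 := 71 | P0:M(71), P1:I | bus: BusRdX,Flush
[9] P0: load  L0 | P0:E(0), P1:I | bus: none
[10] P0: store L1 := 44 | P0:M(44), P1:I | bus: none
[11] P1: load  L1 | P0:S(44), P1:S(44) | bus: BusRd,Flush
[12] P1: load  L1 | P0:S(44), P1:S(44) | bus: none
[13] P0: load  L1 | P0:S(44), P1:S(44) | bus: none
[14] P1: store L0 := 86 | P0:I, P1:M(86) | bus: BusRdX
[15] P1: load  L1 | P0:S(44), P1:S(44) | bus: none
[16] P0: store L1 := 97 | P0:M(97), P1:I | bus: BusUpgr
[17] P0: store L0 := 67 | P0:M(67), P1:I | bus: BusRdX,Flush
[18] P1: load  L0 | P0:S(67), P1:S(67) | bus: BusRd,Flush
[19] P1: load  L0 | P0:S(67), P1:S(67) | bus: none
[20] P1: load  L0 | P0:S(67), P1:S(67) | bus: none

bus = none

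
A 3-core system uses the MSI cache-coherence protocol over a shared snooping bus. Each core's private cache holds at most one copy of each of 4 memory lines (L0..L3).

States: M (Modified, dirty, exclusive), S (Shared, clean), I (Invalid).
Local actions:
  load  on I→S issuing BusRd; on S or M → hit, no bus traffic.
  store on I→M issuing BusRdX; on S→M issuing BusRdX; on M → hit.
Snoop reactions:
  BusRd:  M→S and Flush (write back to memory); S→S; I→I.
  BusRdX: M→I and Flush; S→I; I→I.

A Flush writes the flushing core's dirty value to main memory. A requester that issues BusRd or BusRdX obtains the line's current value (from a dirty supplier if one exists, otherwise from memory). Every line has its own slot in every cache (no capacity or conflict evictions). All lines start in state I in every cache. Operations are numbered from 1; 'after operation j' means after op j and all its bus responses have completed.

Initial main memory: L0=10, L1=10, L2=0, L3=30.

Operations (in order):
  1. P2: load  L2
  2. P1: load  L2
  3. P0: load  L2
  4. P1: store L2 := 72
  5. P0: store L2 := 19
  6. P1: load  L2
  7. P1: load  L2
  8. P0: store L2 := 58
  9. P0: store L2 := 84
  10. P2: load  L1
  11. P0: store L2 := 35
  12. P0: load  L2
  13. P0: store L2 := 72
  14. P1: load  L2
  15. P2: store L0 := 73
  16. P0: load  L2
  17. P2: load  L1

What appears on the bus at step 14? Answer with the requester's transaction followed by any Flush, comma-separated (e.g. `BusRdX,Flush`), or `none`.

  op1 P2: load  L2 → I/I/S on L2; bus BusRd; mem=0
  op2 P1: load  L2 → I/S/S on L2; bus BusRd; mem=0
  op3 P0: load  L2 → S/S/S on L2; bus BusRd; mem=0
  op4 P1: store L2 := 72 → I/M/I on L2; bus BusRdX; mem=0
  op5 P0: store L2 := 19 → M/I/I on L2; bus BusRdX Flush; mem=72
  op6 P1: load  L2 → S/S/I on L2; bus BusRd Flush; mem=19
  op7 P1: load  L2 → S/S/I on L2; bus (none); mem=19
  op8 P0: store L2 := 58 → M/I/I on L2; bus BusRdX; mem=19
  op9 P0: store L2 := 84 → M/I/I on L2; bus (none); mem=19
  op10 P2: load  L1 → I/I/S on L1; bus BusRd; mem=10
  op11 P0: store L2 := 35 → M/I/I on L2; bus (none); mem=19
  op12 P0: load  L2 → M/I/I on L2; bus (none); mem=19
  op13 P0: store L2 := 72 → M/I/I on L2; bus (none); mem=19
  op14 P1: load  L2 → S/S/I on L2; bus BusRd Flush; mem=72
  op15 P2: store L0 := 73 → I/I/M on L0; bus BusRdX; mem=10
  op16 P0: load  L2 → S/S/I on L2; bus (none); mem=72
  op17 P2: load  L1 → I/I/S on L1; bus (none); mem=10

bus = BusRd,Flush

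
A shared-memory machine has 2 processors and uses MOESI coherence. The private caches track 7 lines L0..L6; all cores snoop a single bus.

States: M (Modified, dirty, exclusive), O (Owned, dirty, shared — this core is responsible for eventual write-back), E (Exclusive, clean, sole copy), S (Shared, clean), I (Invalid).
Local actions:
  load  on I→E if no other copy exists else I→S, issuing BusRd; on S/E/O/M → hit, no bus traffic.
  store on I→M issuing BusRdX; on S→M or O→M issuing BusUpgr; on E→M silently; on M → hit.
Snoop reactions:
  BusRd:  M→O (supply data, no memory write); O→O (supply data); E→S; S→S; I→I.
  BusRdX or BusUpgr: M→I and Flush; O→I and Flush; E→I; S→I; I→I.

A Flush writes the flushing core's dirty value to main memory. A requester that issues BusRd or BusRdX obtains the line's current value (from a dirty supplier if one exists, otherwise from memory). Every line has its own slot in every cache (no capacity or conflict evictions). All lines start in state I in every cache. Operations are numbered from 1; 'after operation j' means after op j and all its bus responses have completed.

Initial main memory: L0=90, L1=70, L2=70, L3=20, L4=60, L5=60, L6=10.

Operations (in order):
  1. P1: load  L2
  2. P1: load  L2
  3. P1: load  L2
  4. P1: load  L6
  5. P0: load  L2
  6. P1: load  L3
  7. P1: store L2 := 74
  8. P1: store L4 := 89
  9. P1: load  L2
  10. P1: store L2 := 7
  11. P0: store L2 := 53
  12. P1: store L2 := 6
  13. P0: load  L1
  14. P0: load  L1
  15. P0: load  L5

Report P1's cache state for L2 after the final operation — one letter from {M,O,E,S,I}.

[1] P1: load  L2 | P0:I, P1:E(70) | bus: BusRd
[2] P1: load  L2 | P0:I, P1:E(70) | bus: none
[3] P1: load  L2 | P0:I, P1:E(70) | bus: none
[4] P1: load  L6 | P0:I, P1:E(10) | bus: BusRd
[5] P0: load  L2 | P0:S(70), P1:S(70) | bus: BusRd
[6] P1: load  L3 | P0:I, P1:E(20) | bus: BusRd
[7] P1: store L2 := 74 | P0:I, P1:M(74) | bus: BusUpgr
[8] P1: store L4 := 89 | P0:I, P1:M(89) | bus: BusRdX
[9] P1: load  L2 | P0:I, P1:M(74) | bus: none
[10] P1: store L2 := 7 | P0:I, P1:M(7) | bus: none
[11] P0: store L2 := 53 | P0:M(53), P1:I | bus: BusRdX,Flush
[12] P1: store L2 := 6 | P0:I, P1:M(6) | bus: BusRdX,Flush
[13] P0: load  L1 | P0:E(70), P1:I | bus: BusRd
[14] P0: load  L1 | P0:E(70), P1:I | bus: none
[15] P0: load  L5 | P0:E(60), P1:I | bus: BusRd

state = M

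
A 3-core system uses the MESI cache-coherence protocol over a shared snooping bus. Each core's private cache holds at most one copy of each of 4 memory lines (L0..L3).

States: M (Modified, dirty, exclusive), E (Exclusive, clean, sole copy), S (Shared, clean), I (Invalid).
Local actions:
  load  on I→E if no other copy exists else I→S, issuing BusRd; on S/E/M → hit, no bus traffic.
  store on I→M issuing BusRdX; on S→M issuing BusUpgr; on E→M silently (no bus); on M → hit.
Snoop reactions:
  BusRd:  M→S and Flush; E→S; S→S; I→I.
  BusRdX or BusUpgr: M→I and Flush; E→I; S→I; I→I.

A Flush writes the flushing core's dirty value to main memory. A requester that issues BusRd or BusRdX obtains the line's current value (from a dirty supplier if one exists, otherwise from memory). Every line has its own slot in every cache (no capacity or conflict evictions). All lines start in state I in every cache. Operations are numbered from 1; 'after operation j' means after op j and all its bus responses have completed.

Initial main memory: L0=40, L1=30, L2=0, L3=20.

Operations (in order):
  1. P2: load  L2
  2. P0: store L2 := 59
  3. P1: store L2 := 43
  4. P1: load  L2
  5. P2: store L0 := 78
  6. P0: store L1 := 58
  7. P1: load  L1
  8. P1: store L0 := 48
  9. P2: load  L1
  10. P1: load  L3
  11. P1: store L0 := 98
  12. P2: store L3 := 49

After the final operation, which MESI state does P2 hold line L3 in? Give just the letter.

state = M

  op1 P2: load  L2 → I/I/E on L2; bus BusRd; mem=0
  op2 P0: store L2 := 59 → M/I/I on L2; bus BusRdX; mem=0
  op3 P1: store L2 := 43 → I/M/I on L2; bus BusRdX Flush; mem=59
  op4 P1: load  L2 → I/M/I on L2; bus (none); mem=59
  op5 P2: store L0 := 78 → I/I/M on L0; bus BusRdX; mem=40
  op6 P0: store L1 := 58 → M/I/I on L1; bus BusRdX; mem=30
  op7 P1: load  L1 → S/S/I on L1; bus BusRd Flush; mem=58
  op8 P1: store L0 := 48 → I/M/I on L0; bus BusRdX Flush; mem=78
  op9 P2: load  L1 → S/S/S on L1; bus BusRd; mem=58
  op10 P1: load  L3 → I/E/I on L3; bus BusRd; mem=20
  op11 P1: store L0 := 98 → I/M/I on L0; bus (none); mem=78
  op12 P2: store L3 := 49 → I/I/M on L3; bus BusRdX; mem=20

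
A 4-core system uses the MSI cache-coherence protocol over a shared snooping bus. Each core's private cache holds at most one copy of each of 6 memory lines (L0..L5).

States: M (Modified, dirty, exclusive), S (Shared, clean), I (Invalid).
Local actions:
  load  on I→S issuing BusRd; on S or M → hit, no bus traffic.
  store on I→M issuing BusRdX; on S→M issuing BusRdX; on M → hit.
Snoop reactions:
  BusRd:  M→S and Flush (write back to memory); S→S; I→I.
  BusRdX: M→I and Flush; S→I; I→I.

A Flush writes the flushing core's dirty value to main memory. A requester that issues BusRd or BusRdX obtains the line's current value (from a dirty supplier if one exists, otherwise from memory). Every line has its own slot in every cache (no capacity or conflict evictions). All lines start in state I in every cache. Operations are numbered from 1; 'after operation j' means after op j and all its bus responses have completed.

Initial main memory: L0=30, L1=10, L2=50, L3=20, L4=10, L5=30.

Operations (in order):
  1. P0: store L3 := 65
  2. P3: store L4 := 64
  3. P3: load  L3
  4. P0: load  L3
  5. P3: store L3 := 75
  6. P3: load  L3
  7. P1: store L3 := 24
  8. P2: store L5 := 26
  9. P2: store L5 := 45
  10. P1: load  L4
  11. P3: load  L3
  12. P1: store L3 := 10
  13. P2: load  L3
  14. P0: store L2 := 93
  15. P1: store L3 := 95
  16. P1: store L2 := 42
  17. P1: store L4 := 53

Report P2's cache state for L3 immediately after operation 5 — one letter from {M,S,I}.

state = I

step 1: P0: store L3 := 65  ⟶  MIII  (L3)  txn=BusRdX  M[L3]=20
step 2: P3: store L4 := 64  ⟶  IIIM  (L4)  txn=BusRdX  M[L4]=10
step 3: P3: load  L3  ⟶  SIIS  (L3)  txn=BusRd+Flush  M[L3]=65
step 4: P0: load  L3  ⟶  SIIS  (L3)  txn=∅  M[L3]=65
step 5: P3: store L3 := 75  ⟶  IIIM  (L3)  txn=BusRdX  M[L3]=65
step 6: P3: load  L3  ⟶  IIIM  (L3)  txn=∅  M[L3]=65
step 7: P1: store L3 := 24  ⟶  IMII  (L3)  txn=BusRdX+Flush  M[L3]=75
step 8: P2: store L5 := 26  ⟶  IIMI  (L5)  txn=BusRdX  M[L5]=30
step 9: P2: store L5 := 45  ⟶  IIMI  (L5)  txn=∅  M[L5]=30
step 10: P1: load  L4  ⟶  ISIS  (L4)  txn=BusRd+Flush  M[L4]=64
step 11: P3: load  L3  ⟶  ISIS  (L3)  txn=BusRd+Flush  M[L3]=24
step 12: P1: store L3 := 10  ⟶  IMII  (L3)  txn=BusRdX  M[L3]=24
step 13: P2: load  L3  ⟶  ISSI  (L3)  txn=BusRd+Flush  M[L3]=10
step 14: P0: store L2 := 93  ⟶  MIII  (L2)  txn=BusRdX  M[L2]=50
step 15: P1: store L3 := 95  ⟶  IMII  (L3)  txn=BusRdX  M[L3]=10
step 16: P1: store L2 := 42  ⟶  IMII  (L2)  txn=BusRdX+Flush  M[L2]=93
step 17: P1: store L4 := 53  ⟶  IMII  (L4)  txn=BusRdX  M[L4]=64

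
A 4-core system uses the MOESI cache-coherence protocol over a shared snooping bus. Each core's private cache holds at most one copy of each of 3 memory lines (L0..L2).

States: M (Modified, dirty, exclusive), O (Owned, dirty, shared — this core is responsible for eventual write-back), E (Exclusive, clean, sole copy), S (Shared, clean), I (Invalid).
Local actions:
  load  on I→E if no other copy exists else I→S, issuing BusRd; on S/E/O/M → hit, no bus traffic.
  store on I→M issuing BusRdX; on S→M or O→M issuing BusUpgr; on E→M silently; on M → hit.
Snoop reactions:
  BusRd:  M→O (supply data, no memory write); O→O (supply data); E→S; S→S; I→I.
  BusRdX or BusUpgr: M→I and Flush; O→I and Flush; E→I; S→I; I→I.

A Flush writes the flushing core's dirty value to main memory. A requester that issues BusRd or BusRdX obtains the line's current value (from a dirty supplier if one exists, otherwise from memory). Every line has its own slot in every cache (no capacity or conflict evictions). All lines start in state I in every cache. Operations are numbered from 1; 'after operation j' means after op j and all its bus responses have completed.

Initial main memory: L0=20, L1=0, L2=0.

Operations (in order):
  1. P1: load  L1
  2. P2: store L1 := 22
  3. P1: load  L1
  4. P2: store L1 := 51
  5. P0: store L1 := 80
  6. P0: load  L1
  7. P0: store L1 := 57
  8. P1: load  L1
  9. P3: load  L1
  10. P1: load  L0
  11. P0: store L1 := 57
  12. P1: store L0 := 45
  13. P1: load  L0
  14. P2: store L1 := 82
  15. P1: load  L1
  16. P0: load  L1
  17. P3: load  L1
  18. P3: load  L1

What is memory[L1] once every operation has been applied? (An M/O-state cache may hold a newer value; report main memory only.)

step 1: P1: load  L1  ⟶  IEII  (L1)  txn=BusRd  M[L1]=0
step 2: P2: store L1 := 22  ⟶  IIMI  (L1)  txn=BusRdX  M[L1]=0
step 3: P1: load  L1  ⟶  ISOI  (L1)  txn=BusRd  M[L1]=0
step 4: P2: store L1 := 51  ⟶  IIMI  (L1)  txn=BusUpgr  M[L1]=0
step 5: P0: store L1 := 80  ⟶  MIII  (L1)  txn=BusRdX+Flush  M[L1]=51
step 6: P0: load  L1  ⟶  MIII  (L1)  txn=∅  M[L1]=51
step 7: P0: store L1 := 57  ⟶  MIII  (L1)  txn=∅  M[L1]=51
step 8: P1: load  L1  ⟶  OSII  (L1)  txn=BusRd  M[L1]=51
step 9: P3: load  L1  ⟶  OSIS  (L1)  txn=BusRd  M[L1]=51
step 10: P1: load  L0  ⟶  IEII  (L0)  txn=BusRd  M[L0]=20
step 11: P0: store L1 := 57  ⟶  MIII  (L1)  txn=BusUpgr  M[L1]=51
step 12: P1: store L0 := 45  ⟶  IMII  (L0)  txn=∅  M[L0]=20
step 13: P1: load  L0  ⟶  IMII  (L0)  txn=∅  M[L0]=20
step 14: P2: store L1 := 82  ⟶  IIMI  (L1)  txn=BusRdX+Flush  M[L1]=57
step 15: P1: load  L1  ⟶  ISOI  (L1)  txn=BusRd  M[L1]=57
step 16: P0: load  L1  ⟶  SSOI  (L1)  txn=BusRd  M[L1]=57
step 17: P3: load  L1  ⟶  SSOS  (L1)  txn=BusRd  M[L1]=57
step 18: P3: load  L1  ⟶  SSOS  (L1)  txn=∅  M[L1]=57

memory[L1] = 57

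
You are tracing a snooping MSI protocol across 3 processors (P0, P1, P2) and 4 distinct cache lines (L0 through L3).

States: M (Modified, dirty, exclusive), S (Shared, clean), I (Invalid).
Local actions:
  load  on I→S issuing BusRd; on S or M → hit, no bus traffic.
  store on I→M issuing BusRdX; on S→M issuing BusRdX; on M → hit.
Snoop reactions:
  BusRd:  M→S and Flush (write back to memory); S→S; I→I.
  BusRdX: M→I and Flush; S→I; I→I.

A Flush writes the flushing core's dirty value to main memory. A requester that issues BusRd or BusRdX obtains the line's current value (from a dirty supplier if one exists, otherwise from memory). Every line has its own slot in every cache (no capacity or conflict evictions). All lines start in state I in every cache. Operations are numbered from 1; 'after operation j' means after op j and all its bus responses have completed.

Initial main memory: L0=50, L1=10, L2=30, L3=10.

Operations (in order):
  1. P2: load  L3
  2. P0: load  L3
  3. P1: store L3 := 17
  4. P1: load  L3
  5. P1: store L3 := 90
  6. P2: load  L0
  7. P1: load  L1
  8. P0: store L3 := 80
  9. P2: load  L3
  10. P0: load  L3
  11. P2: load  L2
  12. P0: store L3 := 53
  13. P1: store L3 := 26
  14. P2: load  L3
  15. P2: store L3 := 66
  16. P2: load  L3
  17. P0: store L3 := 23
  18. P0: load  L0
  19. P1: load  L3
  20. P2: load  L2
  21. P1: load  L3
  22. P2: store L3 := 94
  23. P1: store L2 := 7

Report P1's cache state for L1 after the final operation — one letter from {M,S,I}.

state = S

  op1 P2: load  L3 → I/I/S on L3; bus BusRd; mem=10
  op2 P0: load  L3 → S/I/S on L3; bus BusRd; mem=10
  op3 P1: store L3 := 17 → I/M/I on L3; bus BusRdX; mem=10
  op4 P1: load  L3 → I/M/I on L3; bus (none); mem=10
  op5 P1: store L3 := 90 → I/M/I on L3; bus (none); mem=10
  op6 P2: load  L0 → I/I/S on L0; bus BusRd; mem=50
  op7 P1: load  L1 → I/S/I on L1; bus BusRd; mem=10
  op8 P0: store L3 := 80 → M/I/I on L3; bus BusRdX Flush; mem=90
  op9 P2: load  L3 → S/I/S on L3; bus BusRd Flush; mem=80
  op10 P0: load  L3 → S/I/S on L3; bus (none); mem=80
  op11 P2: load  L2 → I/I/S on L2; bus BusRd; mem=30
  op12 P0: store L3 := 53 → M/I/I on L3; bus BusRdX; mem=80
  op13 P1: store L3 := 26 → I/M/I on L3; bus BusRdX Flush; mem=53
  op14 P2: load  L3 → I/S/S on L3; bus BusRd Flush; mem=26
  op15 P2: store L3 := 66 → I/I/M on L3; bus BusRdX; mem=26
  op16 P2: load  L3 → I/I/M on L3; bus (none); mem=26
  op17 P0: store L3 := 23 → M/I/I on L3; bus BusRdX Flush; mem=66
  op18 P0: load  L0 → S/I/S on L0; bus BusRd; mem=50
  op19 P1: load  L3 → S/S/I on L3; bus BusRd Flush; mem=23
  op20 P2: load  L2 → I/I/S on L2; bus (none); mem=30
  op21 P1: load  L3 → S/S/I on L3; bus (none); mem=23
  op22 P2: store L3 := 94 → I/I/M on L3; bus BusRdX; mem=23
  op23 P1: store L2 := 7 → I/M/I on L2; bus BusRdX; mem=30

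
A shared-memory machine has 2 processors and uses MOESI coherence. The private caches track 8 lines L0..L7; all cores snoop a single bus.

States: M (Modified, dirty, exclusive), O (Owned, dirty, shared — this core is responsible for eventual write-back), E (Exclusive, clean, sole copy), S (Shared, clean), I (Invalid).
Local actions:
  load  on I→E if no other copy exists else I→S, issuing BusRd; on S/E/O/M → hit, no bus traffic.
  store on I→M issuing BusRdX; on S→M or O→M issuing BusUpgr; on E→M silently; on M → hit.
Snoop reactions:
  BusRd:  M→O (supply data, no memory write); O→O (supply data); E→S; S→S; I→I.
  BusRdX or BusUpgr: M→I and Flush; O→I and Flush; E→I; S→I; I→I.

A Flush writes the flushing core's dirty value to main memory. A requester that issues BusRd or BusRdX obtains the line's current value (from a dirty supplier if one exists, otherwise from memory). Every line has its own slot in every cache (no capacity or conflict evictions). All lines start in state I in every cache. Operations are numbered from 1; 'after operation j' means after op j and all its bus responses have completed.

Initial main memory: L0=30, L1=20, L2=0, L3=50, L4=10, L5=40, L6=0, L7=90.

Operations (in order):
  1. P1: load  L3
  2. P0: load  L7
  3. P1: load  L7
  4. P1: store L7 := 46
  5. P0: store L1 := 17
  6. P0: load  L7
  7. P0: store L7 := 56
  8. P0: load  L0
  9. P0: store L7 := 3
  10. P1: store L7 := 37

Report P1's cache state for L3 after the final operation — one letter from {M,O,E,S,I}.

state = E

1. P1: load  L3  bus=[BusRd]  L3: P0=I P1=E  mem[L3]=50
2. P0: load  L7  bus=[BusRd]  L7: P0=E P1=I  mem[L7]=90
3. P1: load  L7  bus=[BusRd]  L7: P0=S P1=S  mem[L7]=90
4. P1: store L7 := 46  bus=[BusUpgr]  L7: P0=I P1=M  mem[L7]=90
5. P0: store L1 := 17  bus=[BusRdX]  L1: P0=M P1=I  mem[L1]=20
6. P0: load  L7  bus=[BusRd]  L7: P0=S P1=O  mem[L7]=90
7. P0: store L7 := 56  bus=[BusUpgr,Flush]  L7: P0=M P1=I  mem[L7]=46
8. P0: load  L0  bus=[BusRd]  L0: P0=E P1=I  mem[L0]=30
9. P0: store L7 := 3  bus=[-]  L7: P0=M P1=I  mem[L7]=46
10. P1: store L7 := 37  bus=[BusRdX,Flush]  L7: P0=I P1=M  mem[L7]=3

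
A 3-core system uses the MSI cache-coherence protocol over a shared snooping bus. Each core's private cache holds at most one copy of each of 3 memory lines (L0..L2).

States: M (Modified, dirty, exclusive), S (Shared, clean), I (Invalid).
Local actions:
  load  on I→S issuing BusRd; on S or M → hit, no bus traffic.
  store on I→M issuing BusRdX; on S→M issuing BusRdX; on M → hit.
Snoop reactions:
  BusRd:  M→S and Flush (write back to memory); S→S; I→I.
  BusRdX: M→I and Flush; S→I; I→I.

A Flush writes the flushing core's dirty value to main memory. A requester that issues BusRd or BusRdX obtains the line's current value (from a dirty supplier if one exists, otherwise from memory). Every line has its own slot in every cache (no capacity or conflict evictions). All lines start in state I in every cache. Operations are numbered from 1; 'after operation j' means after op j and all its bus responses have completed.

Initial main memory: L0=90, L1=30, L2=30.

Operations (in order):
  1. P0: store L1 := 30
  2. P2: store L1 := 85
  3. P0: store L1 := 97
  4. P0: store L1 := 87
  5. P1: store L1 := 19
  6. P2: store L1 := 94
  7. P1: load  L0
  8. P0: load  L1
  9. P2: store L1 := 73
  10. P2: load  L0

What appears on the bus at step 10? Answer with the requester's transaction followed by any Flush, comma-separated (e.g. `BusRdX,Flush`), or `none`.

step 1: P0: store L1 := 30  ⟶  MII  (L1)  txn=BusRdX  M[L1]=30
step 2: P2: store L1 := 85  ⟶  IIM  (L1)  txn=BusRdX+Flush  M[L1]=30
step 3: P0: store L1 := 97  ⟶  MII  (L1)  txn=BusRdX+Flush  M[L1]=85
step 4: P0: store L1 := 87  ⟶  MII  (L1)  txn=∅  M[L1]=85
step 5: P1: store L1 := 19  ⟶  IMI  (L1)  txn=BusRdX+Flush  M[L1]=87
step 6: P2: store L1 := 94  ⟶  IIM  (L1)  txn=BusRdX+Flush  M[L1]=19
step 7: P1: load  L0  ⟶  ISI  (L0)  txn=BusRd  M[L0]=90
step 8: P0: load  L1  ⟶  SIS  (L1)  txn=BusRd+Flush  M[L1]=94
step 9: P2: store L1 := 73  ⟶  IIM  (L1)  txn=BusRdX  M[L1]=94
step 10: P2: load  L0  ⟶  ISS  (L0)  txn=BusRd  M[L0]=90

bus = BusRd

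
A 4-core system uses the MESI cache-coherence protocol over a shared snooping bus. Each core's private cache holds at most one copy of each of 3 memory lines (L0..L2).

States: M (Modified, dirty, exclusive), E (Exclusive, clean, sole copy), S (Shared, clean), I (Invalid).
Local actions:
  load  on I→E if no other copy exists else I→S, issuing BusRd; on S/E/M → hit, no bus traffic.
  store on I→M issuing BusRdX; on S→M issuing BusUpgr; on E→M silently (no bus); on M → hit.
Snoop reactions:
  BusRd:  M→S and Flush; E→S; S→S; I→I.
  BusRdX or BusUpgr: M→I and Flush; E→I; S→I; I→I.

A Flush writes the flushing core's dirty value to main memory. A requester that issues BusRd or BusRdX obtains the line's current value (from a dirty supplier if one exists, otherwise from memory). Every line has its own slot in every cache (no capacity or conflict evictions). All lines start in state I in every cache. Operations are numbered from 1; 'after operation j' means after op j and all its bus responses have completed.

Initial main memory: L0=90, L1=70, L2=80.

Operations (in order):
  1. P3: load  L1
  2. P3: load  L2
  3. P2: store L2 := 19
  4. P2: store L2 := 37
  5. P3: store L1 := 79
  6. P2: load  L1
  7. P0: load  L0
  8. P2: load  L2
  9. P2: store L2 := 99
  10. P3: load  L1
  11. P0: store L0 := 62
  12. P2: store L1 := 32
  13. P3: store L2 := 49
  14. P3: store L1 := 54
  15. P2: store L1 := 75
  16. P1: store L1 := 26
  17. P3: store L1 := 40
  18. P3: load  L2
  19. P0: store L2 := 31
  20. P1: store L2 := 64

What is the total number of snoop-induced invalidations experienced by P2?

1. P3: load  L1  bus=[BusRd]  L1: P0=I P1=I P2=I P3=E  mem[L1]=70
2. P3: load  L2  bus=[BusRd]  L2: P0=I P1=I P2=I P3=E  mem[L2]=80
3. P2: store L2 := 19  bus=[BusRdX]  L2: P0=I P1=I P2=M P3=I  mem[L2]=80
4. P2: store L2 := 37  bus=[-]  L2: P0=I P1=I P2=M P3=I  mem[L2]=80
5. P3: store L1 := 79  bus=[-]  L1: P0=I P1=I P2=I P3=M  mem[L1]=70
6. P2: load  L1  bus=[BusRd,Flush]  L1: P0=I P1=I P2=S P3=S  mem[L1]=79
7. P0: load  L0  bus=[BusRd]  L0: P0=E P1=I P2=I P3=I  mem[L0]=90
8. P2: load  L2  bus=[-]  L2: P0=I P1=I P2=M P3=I  mem[L2]=80
9. P2: store L2 := 99  bus=[-]  L2: P0=I P1=I P2=M P3=I  mem[L2]=80
10. P3: load  L1  bus=[-]  L1: P0=I P1=I P2=S P3=S  mem[L1]=79
11. P0: store L0 := 62  bus=[-]  L0: P0=M P1=I P2=I P3=I  mem[L0]=90
12. P2: store L1 := 32  bus=[BusUpgr]  L1: P0=I P1=I P2=M P3=I  mem[L1]=79
13. P3: store L2 := 49  bus=[BusRdX,Flush]  L2: P0=I P1=I P2=I P3=M  mem[L2]=99
14. P3: store L1 := 54  bus=[BusRdX,Flush]  L1: P0=I P1=I P2=I P3=M  mem[L1]=32
15. P2: store L1 := 75  bus=[BusRdX,Flush]  L1: P0=I P1=I P2=M P3=I  mem[L1]=54
16. P1: store L1 := 26  bus=[BusRdX,Flush]  L1: P0=I P1=M P2=I P3=I  mem[L1]=75
17. P3: store L1 := 40  bus=[BusRdX,Flush]  L1: P0=I P1=I P2=I P3=M  mem[L1]=26
18. P3: load  L2  bus=[-]  L2: P0=I P1=I P2=I P3=M  mem[L2]=99
19. P0: store L2 := 31  bus=[BusRdX,Flush]  L2: P0=M P1=I P2=I P3=I  mem[L2]=49
20. P1: store L2 := 64  bus=[BusRdX,Flush]  L2: P0=I P1=M P2=I P3=I  mem[L2]=31

invalidations = 3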